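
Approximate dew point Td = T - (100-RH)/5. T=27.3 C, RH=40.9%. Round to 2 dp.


Td = 27.3 - (100-40.9)/5 = 15.48 C

15.48 C


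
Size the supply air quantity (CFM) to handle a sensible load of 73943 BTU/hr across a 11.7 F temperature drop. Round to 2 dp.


CFM = 73943 / (1.08 * 11.7) = 5851.77

5851.77 CFM


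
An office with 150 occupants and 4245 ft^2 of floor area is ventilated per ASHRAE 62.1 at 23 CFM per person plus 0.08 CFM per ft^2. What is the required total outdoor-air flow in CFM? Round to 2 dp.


Total = 150*23 + 4245*0.08 = 3789.60 CFM

3789.60 CFM


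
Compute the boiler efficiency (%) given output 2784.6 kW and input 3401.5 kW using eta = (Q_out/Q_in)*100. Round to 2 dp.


eta = (2784.6/3401.5)*100 = 81.86 %

81.86 %


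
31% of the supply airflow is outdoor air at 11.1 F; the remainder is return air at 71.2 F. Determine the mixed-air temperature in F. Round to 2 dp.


T_mix = 0.31*11.1 + 0.69*71.2 = 52.57 F

52.57 F


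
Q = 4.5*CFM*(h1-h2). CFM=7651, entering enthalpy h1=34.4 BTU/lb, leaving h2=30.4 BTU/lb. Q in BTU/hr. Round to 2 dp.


Q = 4.5 * 7651 * (34.4 - 30.4) = 137718.00 BTU/hr

137718.00 BTU/hr


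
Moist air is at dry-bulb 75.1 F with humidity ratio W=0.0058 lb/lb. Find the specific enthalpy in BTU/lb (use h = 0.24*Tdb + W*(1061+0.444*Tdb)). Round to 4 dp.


h = 0.24*75.1 + 0.0058*(1061+0.444*75.1) = 24.3712 BTU/lb

24.3712 BTU/lb


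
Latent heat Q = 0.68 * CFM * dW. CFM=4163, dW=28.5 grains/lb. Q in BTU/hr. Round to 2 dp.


Q = 0.68 * 4163 * 28.5 = 80678.94 BTU/hr

80678.94 BTU/hr


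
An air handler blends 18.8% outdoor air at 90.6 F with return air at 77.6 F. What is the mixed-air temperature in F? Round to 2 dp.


T_mix = 77.6 + (18.8/100)*(90.6-77.6) = 80.04 F

80.04 F


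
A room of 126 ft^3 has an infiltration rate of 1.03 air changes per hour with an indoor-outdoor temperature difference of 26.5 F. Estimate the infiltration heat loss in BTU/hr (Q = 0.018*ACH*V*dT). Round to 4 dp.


Q = 0.018 * 1.03 * 126 * 26.5 = 61.9051 BTU/hr

61.9051 BTU/hr


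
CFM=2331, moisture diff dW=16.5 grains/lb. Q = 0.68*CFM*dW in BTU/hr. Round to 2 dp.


Q = 0.68 * 2331 * 16.5 = 26153.82 BTU/hr

26153.82 BTU/hr


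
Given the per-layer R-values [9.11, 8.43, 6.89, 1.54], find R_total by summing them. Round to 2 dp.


R_total = 9.11 + 8.43 + 6.89 + 1.54 = 25.97

25.97


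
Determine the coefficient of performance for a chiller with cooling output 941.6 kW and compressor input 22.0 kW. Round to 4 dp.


COP = 941.6 / 22.0 = 42.8000

42.8000


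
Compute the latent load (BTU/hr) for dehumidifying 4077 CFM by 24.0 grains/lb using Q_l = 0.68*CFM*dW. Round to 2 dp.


Q = 0.68 * 4077 * 24.0 = 66536.64 BTU/hr

66536.64 BTU/hr


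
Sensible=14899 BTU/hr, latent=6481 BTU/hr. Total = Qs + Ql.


Qt = 14899 + 6481 = 21380 BTU/hr

21380 BTU/hr


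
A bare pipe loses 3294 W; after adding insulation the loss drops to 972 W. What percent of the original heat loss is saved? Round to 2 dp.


Savings = ((3294-972)/3294)*100 = 70.49 %

70.49 %


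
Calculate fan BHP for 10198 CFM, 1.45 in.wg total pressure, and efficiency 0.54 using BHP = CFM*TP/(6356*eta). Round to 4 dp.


BHP = 10198 * 1.45 / (6356 * 0.54) = 4.3083 hp

4.3083 hp


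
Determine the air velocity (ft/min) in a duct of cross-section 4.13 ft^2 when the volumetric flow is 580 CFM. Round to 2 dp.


V = 580 / 4.13 = 140.44 ft/min

140.44 ft/min


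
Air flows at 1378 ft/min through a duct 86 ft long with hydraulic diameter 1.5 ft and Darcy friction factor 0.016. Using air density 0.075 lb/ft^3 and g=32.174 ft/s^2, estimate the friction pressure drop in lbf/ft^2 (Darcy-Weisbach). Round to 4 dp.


v_fps = 1378/60 = 22.9667 ft/s
dp = 0.016*(86/1.5)*0.075*22.9667^2/(2*32.174) = 0.5640 lbf/ft^2

0.5640 lbf/ft^2


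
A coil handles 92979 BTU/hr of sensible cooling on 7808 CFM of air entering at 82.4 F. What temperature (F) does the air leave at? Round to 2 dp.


dT = 92979/(1.08*7808) = 11.0261
T_leave = 82.4 - 11.0261 = 71.37 F

71.37 F


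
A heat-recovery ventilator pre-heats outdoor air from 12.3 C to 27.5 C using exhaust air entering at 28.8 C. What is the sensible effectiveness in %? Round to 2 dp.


eff = (27.5-12.3)/(28.8-12.3)*100 = 92.12 %

92.12 %


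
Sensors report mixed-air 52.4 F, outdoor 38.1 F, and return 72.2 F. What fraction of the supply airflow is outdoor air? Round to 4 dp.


frac = (52.4 - 72.2) / (38.1 - 72.2) = 0.5806

0.5806


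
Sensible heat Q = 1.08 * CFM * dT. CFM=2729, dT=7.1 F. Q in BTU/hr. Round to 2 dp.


Q = 1.08 * 2729 * 7.1 = 20925.97 BTU/hr

20925.97 BTU/hr


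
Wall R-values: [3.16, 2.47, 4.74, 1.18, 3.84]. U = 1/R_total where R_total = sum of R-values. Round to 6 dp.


R_total = 3.16 + 2.47 + 4.74 + 1.18 + 3.84 = 15.39
U = 1/15.39 = 0.064977

0.064977


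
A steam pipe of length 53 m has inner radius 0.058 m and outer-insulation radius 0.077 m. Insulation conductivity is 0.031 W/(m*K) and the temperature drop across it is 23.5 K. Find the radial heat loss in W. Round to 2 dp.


Q = 2*pi*0.031*53*23.5/ln(0.077/0.058) = 856.14 W

856.14 W


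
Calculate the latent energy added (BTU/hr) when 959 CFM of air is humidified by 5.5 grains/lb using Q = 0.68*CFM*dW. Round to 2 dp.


Q = 0.68 * 959 * 5.5 = 3586.66 BTU/hr

3586.66 BTU/hr


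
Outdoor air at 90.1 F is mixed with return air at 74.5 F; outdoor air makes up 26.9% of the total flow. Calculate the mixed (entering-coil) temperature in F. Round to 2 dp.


T_mix = 74.5 + (26.9/100)*(90.1-74.5) = 78.70 F

78.70 F


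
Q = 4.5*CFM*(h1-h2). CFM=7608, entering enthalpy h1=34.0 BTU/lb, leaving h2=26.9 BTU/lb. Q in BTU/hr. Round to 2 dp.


Q = 4.5 * 7608 * (34.0 - 26.9) = 243075.60 BTU/hr

243075.60 BTU/hr


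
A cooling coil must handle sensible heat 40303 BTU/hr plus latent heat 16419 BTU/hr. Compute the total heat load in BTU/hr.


Qt = 40303 + 16419 = 56722 BTU/hr

56722 BTU/hr


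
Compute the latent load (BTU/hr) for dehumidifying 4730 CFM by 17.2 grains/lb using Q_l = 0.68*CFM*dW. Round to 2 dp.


Q = 0.68 * 4730 * 17.2 = 55322.08 BTU/hr

55322.08 BTU/hr


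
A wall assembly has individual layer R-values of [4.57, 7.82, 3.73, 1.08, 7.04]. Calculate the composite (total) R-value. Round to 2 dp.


R_total = 4.57 + 7.82 + 3.73 + 1.08 + 7.04 = 24.24

24.24


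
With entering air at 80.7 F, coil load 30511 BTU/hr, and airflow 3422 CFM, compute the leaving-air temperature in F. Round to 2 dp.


dT = 30511/(1.08*3422) = 8.2557
T_leave = 80.7 - 8.2557 = 72.44 F

72.44 F


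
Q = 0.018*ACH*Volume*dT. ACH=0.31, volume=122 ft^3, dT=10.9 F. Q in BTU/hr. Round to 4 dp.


Q = 0.018 * 0.31 * 122 * 10.9 = 7.4203 BTU/hr

7.4203 BTU/hr


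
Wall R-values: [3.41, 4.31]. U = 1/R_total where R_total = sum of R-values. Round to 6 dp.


R_total = 3.41 + 4.31 = 7.72
U = 1/7.72 = 0.129534

0.129534


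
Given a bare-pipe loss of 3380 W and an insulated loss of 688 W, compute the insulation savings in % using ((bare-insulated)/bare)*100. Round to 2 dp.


Savings = ((3380-688)/3380)*100 = 79.64 %

79.64 %


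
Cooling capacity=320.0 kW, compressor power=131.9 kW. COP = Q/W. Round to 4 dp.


COP = 320.0 / 131.9 = 2.4261

2.4261


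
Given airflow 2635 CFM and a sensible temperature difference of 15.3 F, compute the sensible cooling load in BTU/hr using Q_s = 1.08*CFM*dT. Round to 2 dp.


Q = 1.08 * 2635 * 15.3 = 43540.74 BTU/hr

43540.74 BTU/hr


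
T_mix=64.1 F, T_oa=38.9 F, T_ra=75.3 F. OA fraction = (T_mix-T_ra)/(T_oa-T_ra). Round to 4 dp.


frac = (64.1 - 75.3) / (38.9 - 75.3) = 0.3077

0.3077


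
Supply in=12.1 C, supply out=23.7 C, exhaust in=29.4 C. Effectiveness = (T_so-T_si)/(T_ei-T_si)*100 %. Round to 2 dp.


eff = (23.7-12.1)/(29.4-12.1)*100 = 67.05 %

67.05 %


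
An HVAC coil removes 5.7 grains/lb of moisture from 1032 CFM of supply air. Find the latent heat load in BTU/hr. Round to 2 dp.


Q = 0.68 * 1032 * 5.7 = 4000.03 BTU/hr

4000.03 BTU/hr


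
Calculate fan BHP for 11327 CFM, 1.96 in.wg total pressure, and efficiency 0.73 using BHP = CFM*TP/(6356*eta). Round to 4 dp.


BHP = 11327 * 1.96 / (6356 * 0.73) = 4.7848 hp

4.7848 hp


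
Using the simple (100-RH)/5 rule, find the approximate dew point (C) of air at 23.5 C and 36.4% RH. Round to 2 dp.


Td = 23.5 - (100-36.4)/5 = 10.78 C

10.78 C


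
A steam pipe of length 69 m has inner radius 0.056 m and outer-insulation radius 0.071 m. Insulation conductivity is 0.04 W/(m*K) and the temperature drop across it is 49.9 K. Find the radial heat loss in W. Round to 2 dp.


Q = 2*pi*0.04*69*49.9/ln(0.071/0.056) = 3646.20 W

3646.20 W


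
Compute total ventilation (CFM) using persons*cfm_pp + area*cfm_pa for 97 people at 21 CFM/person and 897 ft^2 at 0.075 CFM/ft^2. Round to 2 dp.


Total = 97*21 + 897*0.075 = 2104.28 CFM

2104.28 CFM


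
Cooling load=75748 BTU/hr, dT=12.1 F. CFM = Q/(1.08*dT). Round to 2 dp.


CFM = 75748 / (1.08 * 12.1) = 5796.45

5796.45 CFM


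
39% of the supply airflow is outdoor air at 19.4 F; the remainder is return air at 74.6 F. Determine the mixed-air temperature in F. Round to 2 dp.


T_mix = 0.39*19.4 + 0.61*74.6 = 53.07 F

53.07 F


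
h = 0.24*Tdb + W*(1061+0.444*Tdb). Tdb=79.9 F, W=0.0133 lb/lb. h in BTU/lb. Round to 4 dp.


h = 0.24*79.9 + 0.0133*(1061+0.444*79.9) = 33.7591 BTU/lb

33.7591 BTU/lb


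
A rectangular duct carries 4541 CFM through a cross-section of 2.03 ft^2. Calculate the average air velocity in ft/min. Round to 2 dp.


V = 4541 / 2.03 = 2236.95 ft/min

2236.95 ft/min


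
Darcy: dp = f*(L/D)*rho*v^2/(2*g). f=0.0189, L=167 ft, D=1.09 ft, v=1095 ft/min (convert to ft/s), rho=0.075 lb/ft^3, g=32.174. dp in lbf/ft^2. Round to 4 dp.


v_fps = 1095/60 = 18.25 ft/s
dp = 0.0189*(167/1.09)*0.075*18.25^2/(2*32.174) = 1.1241 lbf/ft^2

1.1241 lbf/ft^2


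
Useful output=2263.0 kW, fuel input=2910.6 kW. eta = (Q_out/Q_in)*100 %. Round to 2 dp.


eta = (2263.0/2910.6)*100 = 77.75 %

77.75 %


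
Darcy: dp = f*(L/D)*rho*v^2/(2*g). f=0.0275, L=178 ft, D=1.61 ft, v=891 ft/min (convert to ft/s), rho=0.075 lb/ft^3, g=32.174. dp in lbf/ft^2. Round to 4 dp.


v_fps = 891/60 = 14.85 ft/s
dp = 0.0275*(178/1.61)*0.075*14.85^2/(2*32.174) = 0.7815 lbf/ft^2

0.7815 lbf/ft^2


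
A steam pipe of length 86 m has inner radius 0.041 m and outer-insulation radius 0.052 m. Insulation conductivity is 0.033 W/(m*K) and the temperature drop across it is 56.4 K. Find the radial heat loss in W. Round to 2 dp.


Q = 2*pi*0.033*86*56.4/ln(0.052/0.041) = 4231.50 W

4231.50 W


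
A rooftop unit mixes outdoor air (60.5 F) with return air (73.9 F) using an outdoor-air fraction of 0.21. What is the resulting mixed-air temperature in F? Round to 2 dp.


T_mix = 0.21*60.5 + 0.79*73.9 = 71.09 F

71.09 F


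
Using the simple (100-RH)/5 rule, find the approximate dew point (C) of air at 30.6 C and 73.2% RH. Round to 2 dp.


Td = 30.6 - (100-73.2)/5 = 25.24 C

25.24 C


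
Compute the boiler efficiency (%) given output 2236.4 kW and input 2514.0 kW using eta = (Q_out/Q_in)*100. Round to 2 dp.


eta = (2236.4/2514.0)*100 = 88.96 %

88.96 %


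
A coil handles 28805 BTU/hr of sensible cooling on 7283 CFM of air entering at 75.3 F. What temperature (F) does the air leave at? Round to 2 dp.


dT = 28805/(1.08*7283) = 3.6621
T_leave = 75.3 - 3.6621 = 71.64 F

71.64 F


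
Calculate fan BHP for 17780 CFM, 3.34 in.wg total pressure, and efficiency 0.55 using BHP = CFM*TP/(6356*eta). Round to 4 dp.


BHP = 17780 * 3.34 / (6356 * 0.55) = 16.9876 hp

16.9876 hp


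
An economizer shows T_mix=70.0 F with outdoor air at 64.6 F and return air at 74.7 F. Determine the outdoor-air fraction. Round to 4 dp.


frac = (70.0 - 74.7) / (64.6 - 74.7) = 0.4653

0.4653


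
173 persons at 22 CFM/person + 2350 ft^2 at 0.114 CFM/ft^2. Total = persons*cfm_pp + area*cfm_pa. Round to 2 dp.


Total = 173*22 + 2350*0.114 = 4073.90 CFM

4073.90 CFM


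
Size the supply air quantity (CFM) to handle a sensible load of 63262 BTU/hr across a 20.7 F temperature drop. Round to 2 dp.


CFM = 63262 / (1.08 * 20.7) = 2829.75

2829.75 CFM


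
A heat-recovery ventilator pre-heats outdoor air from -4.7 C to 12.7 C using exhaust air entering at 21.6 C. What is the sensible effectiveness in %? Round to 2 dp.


eff = (12.7-(-4.7))/(21.6-(-4.7))*100 = 66.16 %

66.16 %


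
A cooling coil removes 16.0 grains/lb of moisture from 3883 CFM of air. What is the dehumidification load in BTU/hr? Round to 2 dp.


Q = 0.68 * 3883 * 16.0 = 42247.04 BTU/hr

42247.04 BTU/hr


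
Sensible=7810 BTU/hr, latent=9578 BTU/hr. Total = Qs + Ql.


Qt = 7810 + 9578 = 17388 BTU/hr

17388 BTU/hr


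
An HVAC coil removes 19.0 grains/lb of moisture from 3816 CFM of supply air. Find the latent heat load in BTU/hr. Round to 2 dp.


Q = 0.68 * 3816 * 19.0 = 49302.72 BTU/hr

49302.72 BTU/hr


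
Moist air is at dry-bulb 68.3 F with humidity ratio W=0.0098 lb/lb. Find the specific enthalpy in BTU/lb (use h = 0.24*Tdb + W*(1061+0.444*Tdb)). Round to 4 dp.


h = 0.24*68.3 + 0.0098*(1061+0.444*68.3) = 27.0870 BTU/lb

27.0870 BTU/lb


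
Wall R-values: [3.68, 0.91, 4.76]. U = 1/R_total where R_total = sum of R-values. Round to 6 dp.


R_total = 3.68 + 0.91 + 4.76 = 9.35
U = 1/9.35 = 0.106952

0.106952


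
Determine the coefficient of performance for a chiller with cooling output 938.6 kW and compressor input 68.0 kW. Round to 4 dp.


COP = 938.6 / 68.0 = 13.8029

13.8029


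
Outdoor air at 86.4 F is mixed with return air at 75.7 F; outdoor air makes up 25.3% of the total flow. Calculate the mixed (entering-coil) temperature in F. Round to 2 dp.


T_mix = 75.7 + (25.3/100)*(86.4-75.7) = 78.41 F

78.41 F


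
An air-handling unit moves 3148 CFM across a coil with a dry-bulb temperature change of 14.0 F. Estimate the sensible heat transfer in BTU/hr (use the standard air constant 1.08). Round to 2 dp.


Q = 1.08 * 3148 * 14.0 = 47597.76 BTU/hr

47597.76 BTU/hr


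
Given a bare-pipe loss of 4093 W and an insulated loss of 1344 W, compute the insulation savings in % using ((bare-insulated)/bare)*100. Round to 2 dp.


Savings = ((4093-1344)/4093)*100 = 67.16 %

67.16 %


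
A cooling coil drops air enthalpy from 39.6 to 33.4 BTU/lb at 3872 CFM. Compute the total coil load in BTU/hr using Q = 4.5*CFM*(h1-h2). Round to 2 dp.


Q = 4.5 * 3872 * (39.6 - 33.4) = 108028.80 BTU/hr

108028.80 BTU/hr


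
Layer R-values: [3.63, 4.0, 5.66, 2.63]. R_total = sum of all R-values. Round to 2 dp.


R_total = 3.63 + 4.0 + 5.66 + 2.63 = 15.92

15.92


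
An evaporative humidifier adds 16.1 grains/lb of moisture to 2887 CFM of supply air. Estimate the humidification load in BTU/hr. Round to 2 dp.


Q = 0.68 * 2887 * 16.1 = 31606.88 BTU/hr

31606.88 BTU/hr


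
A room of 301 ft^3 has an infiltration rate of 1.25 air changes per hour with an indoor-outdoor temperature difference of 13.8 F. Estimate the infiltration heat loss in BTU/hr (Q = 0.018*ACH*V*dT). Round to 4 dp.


Q = 0.018 * 1.25 * 301 * 13.8 = 93.4605 BTU/hr

93.4605 BTU/hr


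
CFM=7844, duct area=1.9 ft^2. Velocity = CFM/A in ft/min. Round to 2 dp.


V = 7844 / 1.9 = 4128.42 ft/min

4128.42 ft/min


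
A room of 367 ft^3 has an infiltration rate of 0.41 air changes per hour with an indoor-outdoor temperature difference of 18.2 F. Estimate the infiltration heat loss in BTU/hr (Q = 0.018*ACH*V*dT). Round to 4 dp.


Q = 0.018 * 0.41 * 367 * 18.2 = 49.2940 BTU/hr

49.2940 BTU/hr


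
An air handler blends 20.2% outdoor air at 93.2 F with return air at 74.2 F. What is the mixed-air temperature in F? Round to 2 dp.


T_mix = 74.2 + (20.2/100)*(93.2-74.2) = 78.04 F

78.04 F


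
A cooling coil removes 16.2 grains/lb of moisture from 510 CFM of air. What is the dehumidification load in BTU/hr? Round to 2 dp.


Q = 0.68 * 510 * 16.2 = 5618.16 BTU/hr

5618.16 BTU/hr


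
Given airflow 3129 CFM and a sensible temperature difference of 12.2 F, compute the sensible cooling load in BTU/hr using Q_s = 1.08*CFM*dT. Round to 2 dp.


Q = 1.08 * 3129 * 12.2 = 41227.70 BTU/hr

41227.70 BTU/hr


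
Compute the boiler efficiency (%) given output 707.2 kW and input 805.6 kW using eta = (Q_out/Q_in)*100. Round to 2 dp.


eta = (707.2/805.6)*100 = 87.79 %

87.79 %


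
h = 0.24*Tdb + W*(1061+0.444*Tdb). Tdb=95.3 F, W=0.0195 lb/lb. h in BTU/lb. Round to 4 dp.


h = 0.24*95.3 + 0.0195*(1061+0.444*95.3) = 44.3866 BTU/lb

44.3866 BTU/lb


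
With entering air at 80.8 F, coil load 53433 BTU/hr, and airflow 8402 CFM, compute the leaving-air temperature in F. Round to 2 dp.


dT = 53433/(1.08*8402) = 5.8885
T_leave = 80.8 - 5.8885 = 74.91 F

74.91 F


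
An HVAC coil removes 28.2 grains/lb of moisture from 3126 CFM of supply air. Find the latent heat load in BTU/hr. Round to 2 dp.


Q = 0.68 * 3126 * 28.2 = 59944.18 BTU/hr

59944.18 BTU/hr


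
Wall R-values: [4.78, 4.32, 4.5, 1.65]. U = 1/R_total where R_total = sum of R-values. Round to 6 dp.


R_total = 4.78 + 4.32 + 4.5 + 1.65 = 15.25
U = 1/15.25 = 0.065574

0.065574


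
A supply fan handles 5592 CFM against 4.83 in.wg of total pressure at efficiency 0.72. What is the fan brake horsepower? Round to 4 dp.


BHP = 5592 * 4.83 / (6356 * 0.72) = 5.9020 hp

5.9020 hp


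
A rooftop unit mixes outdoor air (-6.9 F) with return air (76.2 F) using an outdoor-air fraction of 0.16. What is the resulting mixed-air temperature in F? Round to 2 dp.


T_mix = 0.16*(-6.9) + 0.84*76.2 = 62.90 F

62.90 F


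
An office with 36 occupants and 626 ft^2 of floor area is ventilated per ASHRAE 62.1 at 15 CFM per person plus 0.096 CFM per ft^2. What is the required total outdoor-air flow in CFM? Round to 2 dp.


Total = 36*15 + 626*0.096 = 600.10 CFM

600.10 CFM


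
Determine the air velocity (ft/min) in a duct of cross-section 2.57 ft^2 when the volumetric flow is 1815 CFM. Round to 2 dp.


V = 1815 / 2.57 = 706.23 ft/min

706.23 ft/min


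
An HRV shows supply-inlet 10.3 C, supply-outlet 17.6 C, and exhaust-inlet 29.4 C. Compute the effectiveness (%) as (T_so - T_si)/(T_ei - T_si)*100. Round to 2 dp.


eff = (17.6-10.3)/(29.4-10.3)*100 = 38.22 %

38.22 %


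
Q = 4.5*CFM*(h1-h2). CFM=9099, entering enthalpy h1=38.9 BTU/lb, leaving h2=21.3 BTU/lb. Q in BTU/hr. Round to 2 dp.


Q = 4.5 * 9099 * (38.9 - 21.3) = 720640.80 BTU/hr

720640.80 BTU/hr


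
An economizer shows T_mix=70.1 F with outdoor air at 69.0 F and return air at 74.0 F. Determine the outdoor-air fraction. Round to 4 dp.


frac = (70.1 - 74.0) / (69.0 - 74.0) = 0.7800

0.7800


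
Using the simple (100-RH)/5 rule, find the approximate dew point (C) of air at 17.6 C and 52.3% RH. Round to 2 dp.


Td = 17.6 - (100-52.3)/5 = 8.06 C

8.06 C


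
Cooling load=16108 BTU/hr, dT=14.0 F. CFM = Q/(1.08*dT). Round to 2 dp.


CFM = 16108 / (1.08 * 14.0) = 1065.34

1065.34 CFM


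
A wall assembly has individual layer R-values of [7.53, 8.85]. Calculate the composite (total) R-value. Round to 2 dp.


R_total = 7.53 + 8.85 = 16.38

16.38


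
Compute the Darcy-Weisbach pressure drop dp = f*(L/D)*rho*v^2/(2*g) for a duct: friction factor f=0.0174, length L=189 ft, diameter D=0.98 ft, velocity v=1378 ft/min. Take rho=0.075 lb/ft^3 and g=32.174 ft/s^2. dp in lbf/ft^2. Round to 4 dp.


v_fps = 1378/60 = 22.9667 ft/s
dp = 0.0174*(189/0.98)*0.075*22.9667^2/(2*32.174) = 2.0630 lbf/ft^2

2.0630 lbf/ft^2


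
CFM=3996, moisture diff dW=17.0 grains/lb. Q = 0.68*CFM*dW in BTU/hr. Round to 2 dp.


Q = 0.68 * 3996 * 17.0 = 46193.76 BTU/hr

46193.76 BTU/hr


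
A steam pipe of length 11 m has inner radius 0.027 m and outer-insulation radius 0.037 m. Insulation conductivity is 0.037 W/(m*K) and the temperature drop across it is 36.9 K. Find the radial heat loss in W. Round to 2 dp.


Q = 2*pi*0.037*11*36.9/ln(0.037/0.027) = 299.49 W

299.49 W


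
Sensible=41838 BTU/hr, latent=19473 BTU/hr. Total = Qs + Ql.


Qt = 41838 + 19473 = 61311 BTU/hr

61311 BTU/hr


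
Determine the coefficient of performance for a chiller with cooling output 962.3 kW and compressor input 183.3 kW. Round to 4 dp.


COP = 962.3 / 183.3 = 5.2499

5.2499


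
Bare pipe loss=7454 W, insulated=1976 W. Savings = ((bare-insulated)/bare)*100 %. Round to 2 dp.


Savings = ((7454-1976)/7454)*100 = 73.49 %

73.49 %


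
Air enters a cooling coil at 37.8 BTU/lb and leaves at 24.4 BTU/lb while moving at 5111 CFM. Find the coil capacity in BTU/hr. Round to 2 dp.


Q = 4.5 * 5111 * (37.8 - 24.4) = 308193.30 BTU/hr

308193.30 BTU/hr


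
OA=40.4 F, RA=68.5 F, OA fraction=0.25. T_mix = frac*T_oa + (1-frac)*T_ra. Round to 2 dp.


T_mix = 0.25*40.4 + 0.75*68.5 = 61.48 F

61.48 F


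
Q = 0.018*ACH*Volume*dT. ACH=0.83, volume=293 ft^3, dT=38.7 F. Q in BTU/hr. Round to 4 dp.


Q = 0.018 * 0.83 * 293 * 38.7 = 169.4062 BTU/hr

169.4062 BTU/hr


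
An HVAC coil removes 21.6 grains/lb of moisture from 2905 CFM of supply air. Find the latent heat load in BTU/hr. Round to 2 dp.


Q = 0.68 * 2905 * 21.6 = 42668.64 BTU/hr

42668.64 BTU/hr


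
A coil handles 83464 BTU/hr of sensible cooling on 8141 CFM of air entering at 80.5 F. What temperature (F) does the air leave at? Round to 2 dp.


dT = 83464/(1.08*8141) = 9.4929
T_leave = 80.5 - 9.4929 = 71.01 F

71.01 F


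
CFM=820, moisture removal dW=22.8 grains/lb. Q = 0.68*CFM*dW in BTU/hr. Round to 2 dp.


Q = 0.68 * 820 * 22.8 = 12713.28 BTU/hr

12713.28 BTU/hr


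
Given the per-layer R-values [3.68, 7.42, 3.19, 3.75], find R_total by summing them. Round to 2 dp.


R_total = 3.68 + 7.42 + 3.19 + 3.75 = 18.04

18.04


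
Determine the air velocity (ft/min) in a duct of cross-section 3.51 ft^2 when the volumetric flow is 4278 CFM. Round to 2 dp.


V = 4278 / 3.51 = 1218.80 ft/min

1218.80 ft/min


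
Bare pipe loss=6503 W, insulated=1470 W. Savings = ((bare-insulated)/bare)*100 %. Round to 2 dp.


Savings = ((6503-1470)/6503)*100 = 77.40 %

77.40 %


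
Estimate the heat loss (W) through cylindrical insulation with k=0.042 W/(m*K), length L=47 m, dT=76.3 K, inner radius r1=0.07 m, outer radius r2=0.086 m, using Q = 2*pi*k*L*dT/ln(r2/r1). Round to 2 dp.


Q = 2*pi*0.042*47*76.3/ln(0.086/0.07) = 4597.23 W

4597.23 W


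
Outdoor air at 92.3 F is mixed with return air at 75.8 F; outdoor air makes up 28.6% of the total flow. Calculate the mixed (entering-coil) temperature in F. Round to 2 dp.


T_mix = 75.8 + (28.6/100)*(92.3-75.8) = 80.52 F

80.52 F


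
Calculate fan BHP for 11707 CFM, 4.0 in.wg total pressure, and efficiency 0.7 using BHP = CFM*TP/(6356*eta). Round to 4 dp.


BHP = 11707 * 4.0 / (6356 * 0.7) = 10.5250 hp

10.5250 hp


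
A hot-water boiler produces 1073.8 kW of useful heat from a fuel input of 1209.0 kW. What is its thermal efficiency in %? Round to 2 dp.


eta = (1073.8/1209.0)*100 = 88.82 %

88.82 %


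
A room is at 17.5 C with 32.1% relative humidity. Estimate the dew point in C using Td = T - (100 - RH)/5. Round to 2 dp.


Td = 17.5 - (100-32.1)/5 = 3.92 C

3.92 C


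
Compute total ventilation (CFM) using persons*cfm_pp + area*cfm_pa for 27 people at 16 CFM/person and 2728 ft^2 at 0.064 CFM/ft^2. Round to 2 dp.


Total = 27*16 + 2728*0.064 = 606.59 CFM

606.59 CFM


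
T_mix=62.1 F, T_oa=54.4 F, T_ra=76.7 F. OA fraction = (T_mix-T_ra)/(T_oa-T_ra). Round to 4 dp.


frac = (62.1 - 76.7) / (54.4 - 76.7) = 0.6547

0.6547


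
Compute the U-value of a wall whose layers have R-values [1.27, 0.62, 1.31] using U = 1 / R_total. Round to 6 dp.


R_total = 1.27 + 0.62 + 1.31 = 3.20
U = 1/3.20 = 0.312500

0.312500


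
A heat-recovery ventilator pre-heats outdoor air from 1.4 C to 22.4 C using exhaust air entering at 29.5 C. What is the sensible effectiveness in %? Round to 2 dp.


eff = (22.4-1.4)/(29.5-1.4)*100 = 74.73 %

74.73 %


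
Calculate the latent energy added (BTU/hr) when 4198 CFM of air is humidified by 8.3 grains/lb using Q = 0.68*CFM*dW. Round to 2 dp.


Q = 0.68 * 4198 * 8.3 = 23693.51 BTU/hr

23693.51 BTU/hr


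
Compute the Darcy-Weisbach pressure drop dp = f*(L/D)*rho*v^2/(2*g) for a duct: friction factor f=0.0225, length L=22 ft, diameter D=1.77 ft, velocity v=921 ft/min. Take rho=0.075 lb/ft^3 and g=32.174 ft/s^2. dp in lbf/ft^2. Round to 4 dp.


v_fps = 921/60 = 15.35 ft/s
dp = 0.0225*(22/1.77)*0.075*15.35^2/(2*32.174) = 0.0768 lbf/ft^2

0.0768 lbf/ft^2


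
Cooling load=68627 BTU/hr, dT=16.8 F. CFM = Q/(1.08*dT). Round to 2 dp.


CFM = 68627 / (1.08 * 16.8) = 3782.35

3782.35 CFM


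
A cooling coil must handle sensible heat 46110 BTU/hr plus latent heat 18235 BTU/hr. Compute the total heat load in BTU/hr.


Qt = 46110 + 18235 = 64345 BTU/hr

64345 BTU/hr


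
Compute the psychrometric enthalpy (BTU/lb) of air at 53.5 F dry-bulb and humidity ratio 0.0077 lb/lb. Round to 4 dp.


h = 0.24*53.5 + 0.0077*(1061+0.444*53.5) = 21.1926 BTU/lb

21.1926 BTU/lb


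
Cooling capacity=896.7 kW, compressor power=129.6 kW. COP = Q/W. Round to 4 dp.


COP = 896.7 / 129.6 = 6.9190

6.9190


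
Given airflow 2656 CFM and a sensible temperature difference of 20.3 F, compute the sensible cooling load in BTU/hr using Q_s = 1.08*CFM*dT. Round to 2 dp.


Q = 1.08 * 2656 * 20.3 = 58230.14 BTU/hr

58230.14 BTU/hr


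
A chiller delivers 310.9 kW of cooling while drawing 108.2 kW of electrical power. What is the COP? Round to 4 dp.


COP = 310.9 / 108.2 = 2.8734

2.8734


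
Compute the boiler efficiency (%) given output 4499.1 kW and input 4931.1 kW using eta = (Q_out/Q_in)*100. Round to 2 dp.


eta = (4499.1/4931.1)*100 = 91.24 %

91.24 %


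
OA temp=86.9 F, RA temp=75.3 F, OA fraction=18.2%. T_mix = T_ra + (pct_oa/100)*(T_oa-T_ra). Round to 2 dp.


T_mix = 75.3 + (18.2/100)*(86.9-75.3) = 77.41 F

77.41 F


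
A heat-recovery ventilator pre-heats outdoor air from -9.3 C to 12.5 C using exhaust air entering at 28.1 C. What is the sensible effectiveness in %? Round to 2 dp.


eff = (12.5-(-9.3))/(28.1-(-9.3))*100 = 58.29 %

58.29 %


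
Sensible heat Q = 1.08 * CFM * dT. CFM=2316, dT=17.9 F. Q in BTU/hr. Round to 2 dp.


Q = 1.08 * 2316 * 17.9 = 44772.91 BTU/hr

44772.91 BTU/hr


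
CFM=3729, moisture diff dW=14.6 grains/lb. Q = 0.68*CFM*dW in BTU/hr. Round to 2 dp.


Q = 0.68 * 3729 * 14.6 = 37021.51 BTU/hr

37021.51 BTU/hr


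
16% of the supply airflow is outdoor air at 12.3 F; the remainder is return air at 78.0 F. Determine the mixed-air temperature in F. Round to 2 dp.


T_mix = 0.16*12.3 + 0.84*78.0 = 67.49 F

67.49 F


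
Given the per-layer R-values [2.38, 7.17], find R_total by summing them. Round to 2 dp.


R_total = 2.38 + 7.17 = 9.55

9.55


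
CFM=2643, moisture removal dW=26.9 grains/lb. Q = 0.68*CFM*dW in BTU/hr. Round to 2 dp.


Q = 0.68 * 2643 * 26.9 = 48345.76 BTU/hr

48345.76 BTU/hr


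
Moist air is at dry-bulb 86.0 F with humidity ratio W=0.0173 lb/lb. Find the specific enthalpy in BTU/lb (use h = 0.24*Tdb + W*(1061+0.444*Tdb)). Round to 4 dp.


h = 0.24*86.0 + 0.0173*(1061+0.444*86.0) = 39.6559 BTU/lb

39.6559 BTU/lb


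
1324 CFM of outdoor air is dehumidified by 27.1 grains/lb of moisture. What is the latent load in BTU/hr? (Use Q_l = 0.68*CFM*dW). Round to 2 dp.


Q = 0.68 * 1324 * 27.1 = 24398.67 BTU/hr

24398.67 BTU/hr


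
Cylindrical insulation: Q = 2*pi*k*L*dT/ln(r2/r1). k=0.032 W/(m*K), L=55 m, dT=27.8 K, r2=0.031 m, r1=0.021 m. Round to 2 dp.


Q = 2*pi*0.032*55*27.8/ln(0.031/0.021) = 789.35 W

789.35 W


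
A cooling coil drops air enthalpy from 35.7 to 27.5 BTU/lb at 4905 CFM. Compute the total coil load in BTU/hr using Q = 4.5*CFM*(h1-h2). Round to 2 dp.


Q = 4.5 * 4905 * (35.7 - 27.5) = 180994.50 BTU/hr

180994.50 BTU/hr


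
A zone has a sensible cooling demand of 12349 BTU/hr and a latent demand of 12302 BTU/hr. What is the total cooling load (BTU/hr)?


Qt = 12349 + 12302 = 24651 BTU/hr

24651 BTU/hr


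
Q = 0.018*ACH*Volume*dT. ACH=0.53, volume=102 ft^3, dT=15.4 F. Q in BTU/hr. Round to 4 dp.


Q = 0.018 * 0.53 * 102 * 15.4 = 14.9854 BTU/hr

14.9854 BTU/hr


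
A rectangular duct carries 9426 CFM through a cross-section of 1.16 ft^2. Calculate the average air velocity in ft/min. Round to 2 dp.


V = 9426 / 1.16 = 8125.86 ft/min

8125.86 ft/min


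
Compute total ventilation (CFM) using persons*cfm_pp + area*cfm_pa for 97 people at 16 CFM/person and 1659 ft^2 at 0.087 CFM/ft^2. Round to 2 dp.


Total = 97*16 + 1659*0.087 = 1696.33 CFM

1696.33 CFM


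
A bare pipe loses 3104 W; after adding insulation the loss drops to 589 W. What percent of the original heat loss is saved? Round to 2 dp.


Savings = ((3104-589)/3104)*100 = 81.02 %

81.02 %


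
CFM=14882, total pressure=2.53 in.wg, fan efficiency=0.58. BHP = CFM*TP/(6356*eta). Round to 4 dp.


BHP = 14882 * 2.53 / (6356 * 0.58) = 10.2134 hp

10.2134 hp


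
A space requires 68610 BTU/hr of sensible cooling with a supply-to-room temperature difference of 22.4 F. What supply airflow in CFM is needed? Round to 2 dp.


CFM = 68610 / (1.08 * 22.4) = 2836.06

2836.06 CFM


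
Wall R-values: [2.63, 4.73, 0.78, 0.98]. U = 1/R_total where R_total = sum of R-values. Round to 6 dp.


R_total = 2.63 + 4.73 + 0.78 + 0.98 = 9.12
U = 1/9.12 = 0.109649

0.109649


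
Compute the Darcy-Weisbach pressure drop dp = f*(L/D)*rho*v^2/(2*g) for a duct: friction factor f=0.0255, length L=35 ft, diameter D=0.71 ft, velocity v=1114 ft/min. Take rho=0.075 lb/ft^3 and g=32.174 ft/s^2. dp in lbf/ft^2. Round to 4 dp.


v_fps = 1114/60 = 18.5667 ft/s
dp = 0.0255*(35/0.71)*0.075*18.5667^2/(2*32.174) = 0.5051 lbf/ft^2

0.5051 lbf/ft^2


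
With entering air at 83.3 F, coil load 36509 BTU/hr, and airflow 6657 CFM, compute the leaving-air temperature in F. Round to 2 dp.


dT = 36509/(1.08*6657) = 5.0781
T_leave = 83.3 - 5.0781 = 78.22 F

78.22 F


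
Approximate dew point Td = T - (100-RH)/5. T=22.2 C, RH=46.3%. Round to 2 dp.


Td = 22.2 - (100-46.3)/5 = 11.46 C

11.46 C


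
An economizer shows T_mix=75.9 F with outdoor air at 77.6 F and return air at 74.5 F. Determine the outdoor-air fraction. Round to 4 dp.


frac = (75.9 - 74.5) / (77.6 - 74.5) = 0.4516

0.4516


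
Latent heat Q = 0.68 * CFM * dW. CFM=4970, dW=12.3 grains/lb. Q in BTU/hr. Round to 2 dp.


Q = 0.68 * 4970 * 12.3 = 41569.08 BTU/hr

41569.08 BTU/hr


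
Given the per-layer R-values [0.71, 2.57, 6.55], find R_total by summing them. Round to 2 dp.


R_total = 0.71 + 2.57 + 6.55 = 9.83

9.83


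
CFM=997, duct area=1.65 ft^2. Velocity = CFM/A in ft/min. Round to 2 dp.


V = 997 / 1.65 = 604.24 ft/min

604.24 ft/min


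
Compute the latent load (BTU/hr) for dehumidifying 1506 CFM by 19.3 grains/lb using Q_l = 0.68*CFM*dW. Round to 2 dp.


Q = 0.68 * 1506 * 19.3 = 19764.74 BTU/hr

19764.74 BTU/hr


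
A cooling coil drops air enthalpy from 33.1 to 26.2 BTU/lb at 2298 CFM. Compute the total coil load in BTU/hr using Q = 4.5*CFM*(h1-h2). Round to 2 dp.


Q = 4.5 * 2298 * (33.1 - 26.2) = 71352.90 BTU/hr

71352.90 BTU/hr


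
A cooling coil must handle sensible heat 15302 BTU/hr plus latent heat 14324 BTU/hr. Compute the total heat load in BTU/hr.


Qt = 15302 + 14324 = 29626 BTU/hr

29626 BTU/hr


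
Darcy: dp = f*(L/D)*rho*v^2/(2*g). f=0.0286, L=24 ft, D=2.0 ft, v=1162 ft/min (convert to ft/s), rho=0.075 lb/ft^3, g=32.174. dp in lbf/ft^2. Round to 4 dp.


v_fps = 1162/60 = 19.3667 ft/s
dp = 0.0286*(24/2.0)*0.075*19.3667^2/(2*32.174) = 0.1500 lbf/ft^2

0.1500 lbf/ft^2


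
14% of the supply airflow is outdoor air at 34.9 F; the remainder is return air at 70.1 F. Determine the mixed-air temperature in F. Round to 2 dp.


T_mix = 0.14*34.9 + 0.86*70.1 = 65.17 F

65.17 F


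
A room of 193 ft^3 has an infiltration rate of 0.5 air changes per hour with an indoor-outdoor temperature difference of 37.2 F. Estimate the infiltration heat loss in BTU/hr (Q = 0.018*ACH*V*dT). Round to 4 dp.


Q = 0.018 * 0.5 * 193 * 37.2 = 64.6164 BTU/hr

64.6164 BTU/hr


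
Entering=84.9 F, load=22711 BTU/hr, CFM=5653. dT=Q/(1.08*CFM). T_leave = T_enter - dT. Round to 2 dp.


dT = 22711/(1.08*5653) = 3.7199
T_leave = 84.9 - 3.7199 = 81.18 F

81.18 F


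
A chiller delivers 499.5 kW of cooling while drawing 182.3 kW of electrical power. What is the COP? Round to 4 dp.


COP = 499.5 / 182.3 = 2.7400

2.7400


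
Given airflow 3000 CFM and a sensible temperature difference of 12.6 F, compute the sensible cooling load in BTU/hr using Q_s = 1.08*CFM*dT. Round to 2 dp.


Q = 1.08 * 3000 * 12.6 = 40824.00 BTU/hr

40824.00 BTU/hr


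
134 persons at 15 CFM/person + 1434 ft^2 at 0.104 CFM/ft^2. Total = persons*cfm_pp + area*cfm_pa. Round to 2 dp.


Total = 134*15 + 1434*0.104 = 2159.14 CFM

2159.14 CFM


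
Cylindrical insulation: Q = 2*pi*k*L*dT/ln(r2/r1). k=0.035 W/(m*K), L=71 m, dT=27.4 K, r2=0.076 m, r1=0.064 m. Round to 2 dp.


Q = 2*pi*0.035*71*27.4/ln(0.076/0.064) = 2489.47 W

2489.47 W


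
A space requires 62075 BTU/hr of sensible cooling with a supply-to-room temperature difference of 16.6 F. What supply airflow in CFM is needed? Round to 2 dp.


CFM = 62075 / (1.08 * 16.6) = 3462.46

3462.46 CFM


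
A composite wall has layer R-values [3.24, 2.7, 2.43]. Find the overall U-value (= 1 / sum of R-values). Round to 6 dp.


R_total = 3.24 + 2.7 + 2.43 = 8.37
U = 1/8.37 = 0.119474

0.119474


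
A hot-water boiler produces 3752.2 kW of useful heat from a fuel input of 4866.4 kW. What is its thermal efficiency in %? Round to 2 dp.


eta = (3752.2/4866.4)*100 = 77.10 %

77.10 %


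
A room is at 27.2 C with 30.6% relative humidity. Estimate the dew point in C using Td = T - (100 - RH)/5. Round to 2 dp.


Td = 27.2 - (100-30.6)/5 = 13.32 C

13.32 C


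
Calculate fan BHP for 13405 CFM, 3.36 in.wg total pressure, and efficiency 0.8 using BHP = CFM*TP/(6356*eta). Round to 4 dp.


BHP = 13405 * 3.36 / (6356 * 0.8) = 8.8579 hp

8.8579 hp


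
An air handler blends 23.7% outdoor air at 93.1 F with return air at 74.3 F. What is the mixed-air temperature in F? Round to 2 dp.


T_mix = 74.3 + (23.7/100)*(93.1-74.3) = 78.76 F

78.76 F


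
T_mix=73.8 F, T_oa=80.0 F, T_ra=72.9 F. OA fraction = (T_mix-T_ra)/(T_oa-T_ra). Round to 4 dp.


frac = (73.8 - 72.9) / (80.0 - 72.9) = 0.1268

0.1268


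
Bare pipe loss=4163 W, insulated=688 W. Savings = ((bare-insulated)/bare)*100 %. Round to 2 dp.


Savings = ((4163-688)/4163)*100 = 83.47 %

83.47 %


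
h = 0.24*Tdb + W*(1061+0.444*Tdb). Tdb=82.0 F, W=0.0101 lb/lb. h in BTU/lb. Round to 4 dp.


h = 0.24*82.0 + 0.0101*(1061+0.444*82.0) = 30.7638 BTU/lb

30.7638 BTU/lb


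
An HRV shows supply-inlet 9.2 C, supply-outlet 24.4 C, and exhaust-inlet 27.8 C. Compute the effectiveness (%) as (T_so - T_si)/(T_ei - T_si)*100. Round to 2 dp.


eff = (24.4-9.2)/(27.8-9.2)*100 = 81.72 %

81.72 %


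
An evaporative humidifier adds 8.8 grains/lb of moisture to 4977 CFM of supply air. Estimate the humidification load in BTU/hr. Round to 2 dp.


Q = 0.68 * 4977 * 8.8 = 29782.37 BTU/hr

29782.37 BTU/hr


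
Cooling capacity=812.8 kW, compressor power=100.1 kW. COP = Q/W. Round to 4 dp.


COP = 812.8 / 100.1 = 8.1199

8.1199


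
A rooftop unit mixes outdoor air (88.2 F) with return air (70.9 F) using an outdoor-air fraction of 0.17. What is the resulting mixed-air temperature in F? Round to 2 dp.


T_mix = 0.17*88.2 + 0.83*70.9 = 73.84 F

73.84 F


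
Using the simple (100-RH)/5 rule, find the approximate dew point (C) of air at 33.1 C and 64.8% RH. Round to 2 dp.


Td = 33.1 - (100-64.8)/5 = 26.06 C

26.06 C


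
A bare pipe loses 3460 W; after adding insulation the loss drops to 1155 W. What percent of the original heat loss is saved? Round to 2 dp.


Savings = ((3460-1155)/3460)*100 = 66.62 %

66.62 %


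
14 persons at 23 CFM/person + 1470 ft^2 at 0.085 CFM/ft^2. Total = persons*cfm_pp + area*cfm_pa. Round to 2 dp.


Total = 14*23 + 1470*0.085 = 446.95 CFM

446.95 CFM


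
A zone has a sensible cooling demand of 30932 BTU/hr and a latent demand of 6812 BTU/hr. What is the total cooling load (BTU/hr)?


Qt = 30932 + 6812 = 37744 BTU/hr

37744 BTU/hr


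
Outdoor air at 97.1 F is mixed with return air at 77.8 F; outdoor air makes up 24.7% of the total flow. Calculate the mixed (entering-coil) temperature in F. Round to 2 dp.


T_mix = 77.8 + (24.7/100)*(97.1-77.8) = 82.57 F

82.57 F


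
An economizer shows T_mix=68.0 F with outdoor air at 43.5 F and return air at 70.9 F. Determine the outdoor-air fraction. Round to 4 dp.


frac = (68.0 - 70.9) / (43.5 - 70.9) = 0.1058

0.1058


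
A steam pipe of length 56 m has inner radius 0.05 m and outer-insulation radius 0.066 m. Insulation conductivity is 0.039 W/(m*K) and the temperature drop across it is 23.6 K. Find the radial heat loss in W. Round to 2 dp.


Q = 2*pi*0.039*56*23.6/ln(0.066/0.05) = 1166.47 W

1166.47 W


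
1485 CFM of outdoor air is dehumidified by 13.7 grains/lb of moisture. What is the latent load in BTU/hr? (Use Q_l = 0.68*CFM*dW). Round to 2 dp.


Q = 0.68 * 1485 * 13.7 = 13834.26 BTU/hr

13834.26 BTU/hr


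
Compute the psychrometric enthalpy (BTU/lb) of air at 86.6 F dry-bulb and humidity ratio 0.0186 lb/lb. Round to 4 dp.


h = 0.24*86.6 + 0.0186*(1061+0.444*86.6) = 41.2338 BTU/lb

41.2338 BTU/lb


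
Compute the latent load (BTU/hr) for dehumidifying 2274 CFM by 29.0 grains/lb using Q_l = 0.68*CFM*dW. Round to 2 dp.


Q = 0.68 * 2274 * 29.0 = 44843.28 BTU/hr

44843.28 BTU/hr


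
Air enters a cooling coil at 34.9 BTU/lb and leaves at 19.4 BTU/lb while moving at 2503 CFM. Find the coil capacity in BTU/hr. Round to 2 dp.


Q = 4.5 * 2503 * (34.9 - 19.4) = 174584.25 BTU/hr

174584.25 BTU/hr


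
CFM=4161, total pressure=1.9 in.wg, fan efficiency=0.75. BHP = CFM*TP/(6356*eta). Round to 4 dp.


BHP = 4161 * 1.9 / (6356 * 0.75) = 1.6585 hp

1.6585 hp


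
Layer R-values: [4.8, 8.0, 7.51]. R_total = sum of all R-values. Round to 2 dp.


R_total = 4.8 + 8.0 + 7.51 = 20.31

20.31


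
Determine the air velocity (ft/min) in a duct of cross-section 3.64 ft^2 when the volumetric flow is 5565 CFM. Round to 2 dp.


V = 5565 / 3.64 = 1528.85 ft/min

1528.85 ft/min


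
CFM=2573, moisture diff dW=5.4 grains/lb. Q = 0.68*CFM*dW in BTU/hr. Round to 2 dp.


Q = 0.68 * 2573 * 5.4 = 9448.06 BTU/hr

9448.06 BTU/hr


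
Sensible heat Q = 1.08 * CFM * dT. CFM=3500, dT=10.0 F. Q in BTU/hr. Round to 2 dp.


Q = 1.08 * 3500 * 10.0 = 37800.00 BTU/hr

37800.00 BTU/hr


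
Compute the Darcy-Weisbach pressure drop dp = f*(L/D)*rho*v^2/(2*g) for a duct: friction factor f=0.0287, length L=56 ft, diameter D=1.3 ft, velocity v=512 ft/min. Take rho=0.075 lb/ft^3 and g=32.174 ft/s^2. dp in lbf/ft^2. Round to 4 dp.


v_fps = 512/60 = 8.5333 ft/s
dp = 0.0287*(56/1.3)*0.075*8.5333^2/(2*32.174) = 0.1049 lbf/ft^2

0.1049 lbf/ft^2


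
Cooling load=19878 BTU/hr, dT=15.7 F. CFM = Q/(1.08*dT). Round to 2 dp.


CFM = 19878 / (1.08 * 15.7) = 1172.33

1172.33 CFM


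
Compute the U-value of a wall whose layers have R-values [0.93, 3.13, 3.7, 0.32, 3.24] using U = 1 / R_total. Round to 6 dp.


R_total = 0.93 + 3.13 + 3.7 + 0.32 + 3.24 = 11.32
U = 1/11.32 = 0.088339

0.088339
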